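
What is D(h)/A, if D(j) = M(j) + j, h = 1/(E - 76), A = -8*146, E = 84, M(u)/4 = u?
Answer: -5/9344 ≈ -0.00053510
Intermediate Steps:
M(u) = 4*u
A = -1168
h = 1/8 (h = 1/(84 - 76) = 1/8 ≈ 0.12500)
D(j) = 5*j (D(j) = 4*j + j = 5*j)
D(h)/A = (5*(1/8))/(-1168) = (5/8)*(-1/1168) = -5/9344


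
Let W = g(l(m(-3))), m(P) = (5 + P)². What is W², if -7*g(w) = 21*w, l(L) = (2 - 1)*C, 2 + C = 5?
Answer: 81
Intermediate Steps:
C = 3 (C = -2 + 5 = 3)
l(L) = 3 (l(L) = (2 - 1)*3 = 1*3 = 3)
g(w) = -3*w
W = -9 (W = -3*3 = -9)
W² = (-9)² = 81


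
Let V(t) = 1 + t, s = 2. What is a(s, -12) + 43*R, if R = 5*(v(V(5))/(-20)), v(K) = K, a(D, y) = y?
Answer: -153/2 ≈ -76.500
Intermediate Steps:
R = -3/2 (R = 5*((1 + 5)/(-20)) = 5*(6*(-1/20)) = 5*(-3/10) = -3/2 ≈ -1.5000)
a(s, -12) + 43*R = -12 + 43*(-3/2) = -12 - 129/2 = -153/2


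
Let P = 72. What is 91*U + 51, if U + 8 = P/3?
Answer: 1507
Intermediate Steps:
U = 16 (U = -8 + 72/3 = -8 + 72*(1/3) = -8 + 24 = 16)
91*U + 51 = 91*16 + 51 = 1456 + 51 = 1507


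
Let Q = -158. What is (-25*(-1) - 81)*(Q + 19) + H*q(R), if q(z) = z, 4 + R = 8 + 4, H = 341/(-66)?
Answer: 23228/3 ≈ 7742.7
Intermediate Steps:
H = -31/6 (H = 341*(-1/66) = -31/6 ≈ -5.1667)
R = 8 (R = -4 + (8 + 4) = -4 + 12 = 8)
(-25*(-1) - 81)*(Q + 19) + H*q(R) = (-25*(-1) - 81)*(-158 + 19) - 31/6*8 = (25 - 81)*(-139) - 124/3 = -56*(-139) - 124/3 = 7784 - 124/3 = 23228/3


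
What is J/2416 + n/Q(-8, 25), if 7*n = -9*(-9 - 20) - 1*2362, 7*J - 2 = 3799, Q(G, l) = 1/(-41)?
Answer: 208120457/16912 ≈ 12306.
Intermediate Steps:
Q(G, l) = -1/41
J = 543 (J = 2/7 + (⅐)*3799 = 2/7 + 3799/7 = 543)
n = -2101/7 (n = (-9*(-9 - 20) - 1*2362)/7 = (-9*(-29) - 2362)/7 = (261 - 2362)/7 = (⅐)*(-2101) = -2101/7 ≈ -300.14)
J/2416 + n/Q(-8, 25) = 543/2416 - 2101/(7*(-1/41)) = 543*(1/2416) - 2101/7*(-41) = 543/2416 + 86141/7 = 208120457/16912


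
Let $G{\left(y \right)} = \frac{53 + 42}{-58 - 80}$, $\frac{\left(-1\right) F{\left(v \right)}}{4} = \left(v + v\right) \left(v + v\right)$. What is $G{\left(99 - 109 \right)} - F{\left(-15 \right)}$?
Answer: $\frac{496705}{138} \approx 3599.3$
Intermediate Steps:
$F{\left(v \right)} = - 16 v^{2}$ ($F{\left(v \right)} = - 4 \left(v + v\right) \left(v + v\right) = - 4 \cdot 2 v 2 v = - 4 \cdot 4 v^{2} = - 16 v^{2}$)
$G{\left(y \right)} = - \frac{95}{138}$ ($G{\left(y \right)} = \frac{95}{-138} = 95 \left(- \frac{1}{138}\right) = - \frac{95}{138}$)
$G{\left(99 - 109 \right)} - F{\left(-15 \right)} = - \frac{95}{138} - - 16 \left(-15\right)^{2} = - \frac{95}{138} - \left(-16\right) 225 = - \frac{95}{138} - -3600 = - \frac{95}{138} + 3600 = \frac{496705}{138}$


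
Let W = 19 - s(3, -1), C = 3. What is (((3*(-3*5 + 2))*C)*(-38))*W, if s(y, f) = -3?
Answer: 97812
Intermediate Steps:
W = 22 (W = 19 - 1*(-3) = 19 + 3 = 22)
(((3*(-3*5 + 2))*C)*(-38))*W = (((3*(-3*5 + 2))*3)*(-38))*22 = (((3*(-15 + 2))*3)*(-38))*22 = (((3*(-13))*3)*(-38))*22 = (-39*3*(-38))*22 = -117*(-38)*22 = 4446*22 = 97812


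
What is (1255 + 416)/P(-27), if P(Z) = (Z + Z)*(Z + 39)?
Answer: -557/216 ≈ -2.5787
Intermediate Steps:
P(Z) = 2*Z*(39 + Z) (P(Z) = (2*Z)*(39 + Z) = 2*Z*(39 + Z))
(1255 + 416)/P(-27) = (1255 + 416)/((2*(-27)*(39 - 27))) = 1671/(2*(-27)*12) = 1671/(-648) = -1/648*1671 = -557/216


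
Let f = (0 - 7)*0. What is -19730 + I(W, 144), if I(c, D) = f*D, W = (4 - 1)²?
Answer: -19730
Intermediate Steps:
f = 0 (f = -7*0 = 0)
W = 9 (W = 3² = 9)
I(c, D) = 0 (I(c, D) = 0*D = 0)
-19730 + I(W, 144) = -19730 + 0 = -19730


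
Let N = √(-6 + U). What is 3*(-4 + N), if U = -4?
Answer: -12 + 3*I*√10 ≈ -12.0 + 9.4868*I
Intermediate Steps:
N = I*√10 (N = √(-6 - 4) = √(-10) = I*√10 ≈ 3.1623*I)
3*(-4 + N) = 3*(-4 + I*√10) = -12 + 3*I*√10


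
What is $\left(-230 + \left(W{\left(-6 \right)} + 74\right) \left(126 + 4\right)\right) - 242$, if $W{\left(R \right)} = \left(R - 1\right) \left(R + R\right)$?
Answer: $20068$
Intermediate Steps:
$W{\left(R \right)} = 2 R \left(-1 + R\right)$ ($W{\left(R \right)} = \left(-1 + R\right) 2 R = 2 R \left(-1 + R\right)$)
$\left(-230 + \left(W{\left(-6 \right)} + 74\right) \left(126 + 4\right)\right) - 242 = \left(-230 + \left(2 \left(-6\right) \left(-1 - 6\right) + 74\right) \left(126 + 4\right)\right) - 242 = \left(-230 + \left(2 \left(-6\right) \left(-7\right) + 74\right) 130\right) - 242 = \left(-230 + \left(84 + 74\right) 130\right) - 242 = \left(-230 + 158 \cdot 130\right) - 242 = \left(-230 + 20540\right) - 242 = 20310 - 242 = 20068$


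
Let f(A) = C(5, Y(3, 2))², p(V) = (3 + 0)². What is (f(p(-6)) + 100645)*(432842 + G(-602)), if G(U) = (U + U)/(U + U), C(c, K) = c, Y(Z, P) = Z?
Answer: 43574304810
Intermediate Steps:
G(U) = 1 (G(U) = (2*U)/((2*U)) = (2*U)*(1/(2*U)) = 1)
p(V) = 9 (p(V) = 3² = 9)
f(A) = 25 (f(A) = 5² = 25)
(f(p(-6)) + 100645)*(432842 + G(-602)) = (25 + 100645)*(432842 + 1) = 100670*432843 = 43574304810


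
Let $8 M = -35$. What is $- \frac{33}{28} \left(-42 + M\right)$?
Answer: $\frac{1749}{32} \approx 54.656$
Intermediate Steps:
$M = - \frac{35}{8}$ ($M = \frac{1}{8} \left(-35\right) = - \frac{35}{8} \approx -4.375$)
$- \frac{33}{28} \left(-42 + M\right) = - \frac{33}{28} \left(-42 - \frac{35}{8}\right) = \left(-33\right) \frac{1}{28} \left(- \frac{371}{8}\right) = \left(- \frac{33}{28}\right) \left(- \frac{371}{8}\right) = \frac{1749}{32}$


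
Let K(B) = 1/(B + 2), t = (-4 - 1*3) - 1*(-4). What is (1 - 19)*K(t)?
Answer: 18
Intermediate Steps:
t = -3 (t = (-4 - 3) + 4 = -7 + 4 = -3)
K(B) = 1/(2 + B)
(1 - 19)*K(t) = (1 - 19)/(2 - 3) = -18/(-1) = -18*(-1) = 18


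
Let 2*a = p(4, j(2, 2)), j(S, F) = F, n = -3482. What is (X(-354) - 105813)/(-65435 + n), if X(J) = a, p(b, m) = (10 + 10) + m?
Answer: 105802/68917 ≈ 1.5352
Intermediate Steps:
p(b, m) = 20 + m
a = 11 (a = (20 + 2)/2 = (1/2)*22 = 11)
X(J) = 11
(X(-354) - 105813)/(-65435 + n) = (11 - 105813)/(-65435 - 3482) = -105802/(-68917) = -105802*(-1/68917) = 105802/68917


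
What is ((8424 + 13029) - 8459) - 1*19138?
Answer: -6144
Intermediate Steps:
((8424 + 13029) - 8459) - 1*19138 = (21453 - 8459) - 19138 = 12994 - 19138 = -6144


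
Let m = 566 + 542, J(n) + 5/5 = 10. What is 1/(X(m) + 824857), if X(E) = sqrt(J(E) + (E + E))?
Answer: 824857/680389068224 - 5*sqrt(89)/680389068224 ≈ 1.2123e-6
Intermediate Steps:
J(n) = 9 (J(n) = -1 + 10 = 9)
m = 1108
X(E) = sqrt(9 + 2*E) (X(E) = sqrt(9 + (E + E)) = sqrt(9 + 2*E))
1/(X(m) + 824857) = 1/(sqrt(9 + 2*1108) + 824857) = 1/(sqrt(9 + 2216) + 824857) = 1/(sqrt(2225) + 824857) = 1/(5*sqrt(89) + 824857) = 1/(824857 + 5*sqrt(89))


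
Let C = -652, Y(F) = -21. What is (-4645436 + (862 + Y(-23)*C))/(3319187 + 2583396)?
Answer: -4630882/5902583 ≈ -0.78455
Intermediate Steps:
(-4645436 + (862 + Y(-23)*C))/(3319187 + 2583396) = (-4645436 + (862 - 21*(-652)))/(3319187 + 2583396) = (-4645436 + (862 + 13692))/5902583 = (-4645436 + 14554)*(1/5902583) = -4630882*1/5902583 = -4630882/5902583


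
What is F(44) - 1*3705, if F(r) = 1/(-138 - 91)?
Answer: -848446/229 ≈ -3705.0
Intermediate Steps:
F(r) = -1/229 (F(r) = 1/(-229) = -1/229)
F(44) - 1*3705 = -1/229 - 1*3705 = -1/229 - 3705 = -848446/229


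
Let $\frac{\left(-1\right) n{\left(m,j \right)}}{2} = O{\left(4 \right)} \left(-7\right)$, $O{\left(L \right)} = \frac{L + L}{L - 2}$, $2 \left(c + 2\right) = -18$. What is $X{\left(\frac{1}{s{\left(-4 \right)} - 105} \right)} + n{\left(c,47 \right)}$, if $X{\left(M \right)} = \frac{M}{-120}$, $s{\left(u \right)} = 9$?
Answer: $\frac{645121}{11520} \approx 56.0$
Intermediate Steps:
$c = -11$ ($c = -2 + \frac{1}{2} \left(-18\right) = -2 - 9 = -11$)
$O{\left(L \right)} = \frac{2 L}{-2 + L}$
$n{\left(m,j \right)} = 56$ ($n{\left(m,j \right)} = - 2 \cdot 2 \cdot 4 \frac{1}{-2 + 4} \left(-7\right) = - 2 \cdot 2 \cdot 4 \cdot \frac{1}{2} \left(-7\right) = - 2 \cdot 4 \left(-7\right) = \left(-2\right) \left(-28\right) = 56$)
$X{\left(M \right)} = - \frac{M}{120}$ ($X{\left(M \right)} = M \left(- \frac{1}{120}\right) = - \frac{M}{120}$)
$X{\left(\frac{1}{s{\left(-4 \right)} - 105} \right)} + n{\left(c,47 \right)} = - \frac{1}{120 \left(9 - 105\right)} + 56 = - \frac{1}{120 \left(-96\right)} + 56 = \left(- \frac{1}{120}\right) \left(- \frac{1}{96}\right) + 56 = \frac{1}{11520} + 56 = \frac{645121}{11520}$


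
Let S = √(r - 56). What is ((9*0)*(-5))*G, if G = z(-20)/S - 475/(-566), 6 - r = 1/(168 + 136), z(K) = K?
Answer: 0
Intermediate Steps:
r = 1823/304 (r = 6 - 1/(168 + 136) = 6 - 1/304 = 1823/304 ≈ 5.9967)
S = 3*I*√32091/76 (S = √(1823/304 - 56) = √(-15201/304) = 3*I*√32091/76 ≈ 7.0713*I)
G = 475/566 + 80*I*√32091/5067 (G = -20*(-4*I*√32091/5067) - 475/(-566) = -(-80)*I*√32091/5067 - 475*(-1/566) = 80*I*√32091/5067 + 475/566 = 475/566 + 80*I*√32091/5067 ≈ 0.83922 + 2.8283*I)
((9*0)*(-5))*G = ((9*0)*(-5))*(475/566 + 80*I*√32091/5067) = (0*(-5))*(475/566 + 80*I*√32091/5067) = 0*(475/566 + 80*I*√32091/5067) = 0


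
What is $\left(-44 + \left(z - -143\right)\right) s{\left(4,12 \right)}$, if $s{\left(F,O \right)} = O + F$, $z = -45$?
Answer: $864$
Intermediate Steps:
$s{\left(F,O \right)} = F + O$
$\left(-44 + \left(z - -143\right)\right) s{\left(4,12 \right)} = \left(-44 - -98\right) \left(4 + 12\right) = \left(-44 + \left(-45 + 143\right)\right) 16 = \left(-44 + 98\right) 16 = 54 \cdot 16 = 864$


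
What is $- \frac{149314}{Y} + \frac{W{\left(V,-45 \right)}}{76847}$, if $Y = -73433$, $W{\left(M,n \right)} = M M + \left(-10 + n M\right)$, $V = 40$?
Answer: $\frac{11458912028}{5643105751} \approx 2.0306$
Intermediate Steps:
$W{\left(M,n \right)} = -10 + M^{2} + M n$ ($W{\left(M,n \right)} = M^{2} + \left(-10 + M n\right) = -10 + M^{2} + M n$)
$- \frac{149314}{Y} + \frac{W{\left(V,-45 \right)}}{76847} = - \frac{149314}{-73433} + \frac{-10 + 40^{2} + 40 \left(-45\right)}{76847} = \left(-149314\right) \left(- \frac{1}{73433}\right) + \left(-10 + 1600 - 1800\right) \frac{1}{76847} = \frac{149314}{73433} - \frac{210}{76847} = \frac{11458912028}{5643105751}$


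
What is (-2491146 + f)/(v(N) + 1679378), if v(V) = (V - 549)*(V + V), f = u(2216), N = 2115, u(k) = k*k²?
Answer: 5439761275/4151779 ≈ 1310.2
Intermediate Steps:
u(k) = k³
f = 10882013696 (f = 2216³ = 10882013696)
v(V) = 2*V*(-549 + V) (v(V) = (-549 + V)*(2*V) = 2*V*(-549 + V))
(-2491146 + f)/(v(N) + 1679378) = (-2491146 + 10882013696)/(2*2115*(-549 + 2115) + 1679378) = 10879522550/(2*2115*1566 + 1679378) = 10879522550/(6624180 + 1679378) = 10879522550/8303558 = 10879522550*(1/8303558) = 5439761275/4151779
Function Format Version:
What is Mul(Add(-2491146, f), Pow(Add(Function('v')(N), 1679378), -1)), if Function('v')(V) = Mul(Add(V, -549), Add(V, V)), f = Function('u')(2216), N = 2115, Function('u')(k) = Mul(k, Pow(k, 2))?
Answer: Rational(5439761275, 4151779) ≈ 1310.2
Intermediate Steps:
Function('u')(k) = Pow(k, 3)
f = 10882013696 (f = Pow(2216, 3) = 10882013696)
Function('v')(V) = Mul(2, V, Add(-549, V)) (Function('v')(V) = Mul(Add(-549, V), Mul(2, V)) = Mul(2, V, Add(-549, V)))
Mul(Add(-2491146, f), Pow(Add(Function('v')(N), 1679378), -1)) = Mul(Add(-2491146, 10882013696), Pow(Add(Mul(2, 2115, Add(-549, 2115)), 1679378), -1)) = Mul(10879522550, Pow(Add(Mul(2, 2115, 1566), 1679378), -1)) = Mul(10879522550, Pow(Add(6624180, 1679378), -1)) = Mul(10879522550, Pow(8303558, -1)) = Mul(10879522550, Rational(1, 8303558)) = Rational(5439761275, 4151779)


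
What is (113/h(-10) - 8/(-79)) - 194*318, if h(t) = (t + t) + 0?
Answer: -97482127/1580 ≈ -61698.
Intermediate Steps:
h(t) = 2*t (h(t) = 2*t + 0 = 2*t)
(113/h(-10) - 8/(-79)) - 194*318 = (113/((2*(-10))) - 8/(-79)) - 194*318 = (113/(-20) - 8*(-1/79)) - 61692 = (113*(-1/20) + 8/79) - 61692 = (-113/20 + 8/79) - 61692 = -8767/1580 - 61692 = -97482127/1580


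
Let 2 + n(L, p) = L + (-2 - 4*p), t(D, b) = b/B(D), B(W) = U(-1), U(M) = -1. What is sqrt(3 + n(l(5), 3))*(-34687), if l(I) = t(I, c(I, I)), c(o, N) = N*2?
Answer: -34687*I*sqrt(23) ≈ -1.6635e+5*I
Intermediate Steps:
c(o, N) = 2*N
B(W) = -1
t(D, b) = -b (t(D, b) = b/(-1) = b*(-1) = -b)
l(I) = -2*I
n(L, p) = -4 + L - 4*p (n(L, p) = -2 + (L + (-2 - 4*p)) = -2 + (-2 + L - 4*p) = -4 + L - 4*p)
sqrt(3 + n(l(5), 3))*(-34687) = sqrt(3 + (-4 - 2*5 - 4*3))*(-34687) = sqrt(3 + (-4 - 10 - 12))*(-34687) = sqrt(3 - 26)*(-34687) = sqrt(-23)*(-34687) = (I*sqrt(23))*(-34687) = -34687*I*sqrt(23)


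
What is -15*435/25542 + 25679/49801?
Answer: 36771277/141335238 ≈ 0.26017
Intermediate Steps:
-15*435/25542 + 25679/49801 = -6525*1/25542 + 25679*(1/49801) = -725/2838 + 25679/49801 = 36771277/141335238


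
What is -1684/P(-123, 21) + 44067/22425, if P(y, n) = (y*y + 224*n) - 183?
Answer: 5521019/2937675 ≈ 1.8794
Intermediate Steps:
P(y, n) = -183 + y² + 224*n (P(y, n) = (y² + 224*n) - 183 = -183 + y² + 224*n)
-1684/P(-123, 21) + 44067/22425 = -1684/(-183 + (-123)² + 224*21) + 44067/22425 = -1684/(-183 + 15129 + 4704) + 44067*(1/22425) = -1684/19650 + 14689/7475 = -1684*1/19650 + 14689/7475 = -842/9825 + 14689/7475 = 5521019/2937675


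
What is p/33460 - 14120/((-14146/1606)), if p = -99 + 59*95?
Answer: 17246384979/10757390 ≈ 1603.2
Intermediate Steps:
p = 5506 (p = -99 + 5605 = 5506)
p/33460 - 14120/((-14146/1606)) = 5506/33460 - 14120/((-14146/1606)) = 5506*(1/33460) - 14120/((-14146*1/1606)) = 2753/16730 - 14120/(-643/73) = 2753/16730 - 14120*(-73/643) = 2753/16730 + 1030760/643 = 17246384979/10757390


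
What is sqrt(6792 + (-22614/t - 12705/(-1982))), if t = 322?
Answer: sqrt(685104276518130)/319102 ≈ 82.026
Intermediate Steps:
sqrt(6792 + (-22614/t - 12705/(-1982))) = sqrt(6792 + (-22614/322 - 12705/(-1982))) = sqrt(6792 + (-22614*1/322 - 12705*(-1/1982))) = sqrt(6792 + (-11307/161 + 12705/1982)) = sqrt(6792 - 20364969/319102) = sqrt(2146975815/319102) = sqrt(685104276518130)/319102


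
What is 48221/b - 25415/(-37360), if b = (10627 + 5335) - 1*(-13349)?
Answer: 509295125/219011792 ≈ 2.3254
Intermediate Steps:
b = 29311 (b = 15962 + 13349 = 29311)
48221/b - 25415/(-37360) = 48221/29311 - 25415/(-37360) = 48221*(1/29311) - 25415*(-1/37360) = 48221/29311 + 5083/7472 = 509295125/219011792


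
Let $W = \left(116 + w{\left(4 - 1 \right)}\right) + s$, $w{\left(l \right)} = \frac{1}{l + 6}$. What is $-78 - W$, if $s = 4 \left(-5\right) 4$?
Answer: $- \frac{1027}{9} \approx -114.11$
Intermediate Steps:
$w{\left(l \right)} = \frac{1}{6 + l}$
$s = -80$ ($s = \left(-20\right) 4 = -80$)
$W = \frac{325}{9}$ ($W = \left(116 + \frac{1}{6 + \left(4 - 1\right)}\right) - 80 = \left(116 + \frac{1}{6 + 3}\right) - 80 = \left(116 + \frac{1}{9}\right) - 80 = \frac{1045}{9} - 80 = \frac{325}{9} \approx 36.111$)
$-78 - W = -78 - \frac{325}{9} = - \frac{1027}{9}$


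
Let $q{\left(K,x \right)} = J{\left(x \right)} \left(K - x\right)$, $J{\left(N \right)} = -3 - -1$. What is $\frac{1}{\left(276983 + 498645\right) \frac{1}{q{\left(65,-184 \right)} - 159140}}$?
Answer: $- \frac{79819}{387814} \approx -0.20582$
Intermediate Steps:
$J{\left(N \right)} = -2$ ($J{\left(N \right)} = -3 + 1 = -2$)
$q{\left(K,x \right)} = - 2 K + 2 x$ ($q{\left(K,x \right)} = - 2 \left(K - x\right) = - 2 K + 2 x$)
$\frac{1}{\left(276983 + 498645\right) \frac{1}{q{\left(65,-184 \right)} - 159140}} = \frac{1}{\left(276983 + 498645\right) \frac{1}{\left(\left(-2\right) 65 + 2 \left(-184\right)\right) - 159140}} = \frac{1}{775628 \frac{1}{\left(-130 - 368\right) - 159140}} = \frac{1}{775628 \frac{1}{-498 - 159140}} = \frac{1}{775628 \frac{1}{-159638}} = \frac{1}{775628 \left(- \frac{1}{159638}\right)} = \frac{1}{- \frac{387814}{79819}} = - \frac{79819}{387814}$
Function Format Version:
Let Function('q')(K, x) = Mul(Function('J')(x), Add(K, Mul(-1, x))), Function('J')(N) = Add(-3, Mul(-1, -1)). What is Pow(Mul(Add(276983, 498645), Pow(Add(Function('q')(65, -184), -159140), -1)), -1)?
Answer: Rational(-79819, 387814) ≈ -0.20582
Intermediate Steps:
Function('J')(N) = -2 (Function('J')(N) = Add(-3, 1) = -2)
Function('q')(K, x) = Add(Mul(-2, K), Mul(2, x)) (Function('q')(K, x) = Mul(-2, Add(K, Mul(-1, x))) = Add(Mul(-2, K), Mul(2, x)))
Pow(Mul(Add(276983, 498645), Pow(Add(Function('q')(65, -184), -159140), -1)), -1) = Pow(Mul(Add(276983, 498645), Pow(Add(Add(Mul(-2, 65), Mul(2, -184)), -159140), -1)), -1) = Pow(Mul(775628, Pow(Add(Add(-130, -368), -159140), -1)), -1) = Pow(Mul(775628, Pow(Add(-498, -159140), -1)), -1) = Pow(Mul(775628, Pow(-159638, -1)), -1) = Pow(Mul(775628, Rational(-1, 159638)), -1) = Pow(Rational(-387814, 79819), -1) = Rational(-79819, 387814)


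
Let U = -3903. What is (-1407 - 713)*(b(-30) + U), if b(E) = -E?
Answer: 8210760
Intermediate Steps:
(-1407 - 713)*(b(-30) + U) = (-1407 - 713)*(-1*(-30) - 3903) = -2120*(30 - 3903) = -2120*(-3873) = 8210760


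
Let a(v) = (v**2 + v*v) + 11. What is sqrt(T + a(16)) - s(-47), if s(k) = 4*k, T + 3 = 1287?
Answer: 188 + sqrt(1807) ≈ 230.51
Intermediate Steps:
T = 1284 (T = -3 + 1287 = 1284)
a(v) = 11 + 2*v**2 (a(v) = (v**2 + v**2) + 11 = 2*v**2 + 11 = 11 + 2*v**2)
sqrt(T + a(16)) - s(-47) = sqrt(1284 + (11 + 2*16**2)) - 4*(-47) = sqrt(1284 + (11 + 2*256)) - 1*(-188) = sqrt(1284 + (11 + 512)) + 188 = sqrt(1284 + 523) + 188 = sqrt(1807) + 188 = 188 + sqrt(1807)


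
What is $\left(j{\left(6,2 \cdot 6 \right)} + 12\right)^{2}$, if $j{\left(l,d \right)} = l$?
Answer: $324$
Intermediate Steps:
$\left(j{\left(6,2 \cdot 6 \right)} + 12\right)^{2} = \left(6 + 12\right)^{2} = 18^{2} = 324$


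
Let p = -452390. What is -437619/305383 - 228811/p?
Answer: -9853805369/10627093490 ≈ -0.92723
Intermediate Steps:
-437619/305383 - 228811/p = -437619/305383 - 228811/(-452390) = -437619*1/305383 - 228811*(-1/452390) = -33663/23491 + 228811/452390 = -9853805369/10627093490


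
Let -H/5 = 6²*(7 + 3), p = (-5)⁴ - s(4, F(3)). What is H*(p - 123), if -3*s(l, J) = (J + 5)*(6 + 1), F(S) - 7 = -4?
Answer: -937200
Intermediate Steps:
F(S) = 3 (F(S) = 7 - 4 = 3)
s(l, J) = -35/3 - 7*J/3 (s(l, J) = -(J + 5)*(6 + 1)/3 = -(5 + J)*7/3 = -(35 + 7*J)/3 = -35/3 - 7*J/3)
p = 1931/3 (p = (-5)⁴ - (-35/3 - 7/3*3) = 625 - (-35/3 - 7) = 625 - 1*(-56/3) = 625 + 56/3 = 1931/3 ≈ 643.67)
H = -1800 (H = -5*6²*(7 + 3) = -180*10 = -5*360 = -1800)
H*(p - 123) = -1800*(1931/3 - 123) = -1800*1562/3 = -937200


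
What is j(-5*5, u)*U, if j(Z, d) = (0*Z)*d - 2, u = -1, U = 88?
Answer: -176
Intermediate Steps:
j(Z, d) = -2 (j(Z, d) = 0*d - 2 = 0 - 2 = -2)
j(-5*5, u)*U = -2*88 = -176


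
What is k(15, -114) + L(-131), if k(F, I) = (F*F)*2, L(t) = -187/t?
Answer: 59137/131 ≈ 451.43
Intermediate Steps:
k(F, I) = 2*F² (k(F, I) = F²*2 = 2*F²)
k(15, -114) + L(-131) = 2*15² - 187/(-131) = 2*225 - 187*(-1/131) = 450 + 187/131 = 59137/131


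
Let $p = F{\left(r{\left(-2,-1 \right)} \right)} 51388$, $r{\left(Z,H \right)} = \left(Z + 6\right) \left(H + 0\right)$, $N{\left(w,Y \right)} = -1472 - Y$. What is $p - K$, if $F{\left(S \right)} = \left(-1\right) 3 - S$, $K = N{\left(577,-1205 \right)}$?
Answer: $51655$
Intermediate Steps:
$K = -267$ ($K = -1472 - -1205 = -1472 + 1205 = -267$)
$r{\left(Z,H \right)} = H \left(6 + Z\right)$ ($r{\left(Z,H \right)} = \left(6 + Z\right) H = H \left(6 + Z\right)$)
$F{\left(S \right)} = -3 - S$
$p = 51388$ ($p = \left(-3 - - (6 - 2)\right) 51388 = \left(-3 - \left(-1\right) 4\right) 51388 = \left(-3 - -4\right) 51388 = \left(-3 + 4\right) 51388 = 1 \cdot 51388 = 51388$)
$p - K = 51388 - -267 = 51388 + 267 = 51655$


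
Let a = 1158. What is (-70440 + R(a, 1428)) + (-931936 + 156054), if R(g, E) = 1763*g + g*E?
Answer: 2848856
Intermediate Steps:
R(g, E) = 1763*g + E*g
(-70440 + R(a, 1428)) + (-931936 + 156054) = (-70440 + 1158*(1763 + 1428)) + (-931936 + 156054) = (-70440 + 1158*3191) - 775882 = (-70440 + 3695178) - 775882 = 3624738 - 775882 = 2848856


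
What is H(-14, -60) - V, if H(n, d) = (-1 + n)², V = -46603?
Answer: 46828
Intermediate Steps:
H(-14, -60) - V = (-1 - 14)² - 1*(-46603) = (-15)² + 46603 = 225 + 46603 = 46828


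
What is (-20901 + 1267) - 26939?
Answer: -46573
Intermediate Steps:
(-20901 + 1267) - 26939 = -19634 - 26939 = -46573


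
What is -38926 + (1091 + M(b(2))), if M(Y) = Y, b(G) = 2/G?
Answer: -37834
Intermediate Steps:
-38926 + (1091 + M(b(2))) = -38926 + (1091 + 2/2) = -38926 + (1091 + 2*(½)) = -38926 + (1091 + 1) = -38926 + 1092 = -37834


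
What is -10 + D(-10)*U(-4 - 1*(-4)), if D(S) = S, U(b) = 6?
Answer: -70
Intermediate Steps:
-10 + D(-10)*U(-4 - 1*(-4)) = -10 - 10*6 = -10 - 60 = -70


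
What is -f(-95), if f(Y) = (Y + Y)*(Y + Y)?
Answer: -36100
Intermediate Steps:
f(Y) = 4*Y² (f(Y) = (2*Y)*(2*Y) = 4*Y²)
-f(-95) = -4*(-95)² = -4*9025 = -1*36100 = -36100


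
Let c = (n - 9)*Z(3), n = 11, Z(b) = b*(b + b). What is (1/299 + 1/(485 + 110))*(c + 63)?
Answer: 88506/177905 ≈ 0.49749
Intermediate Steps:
Z(b) = 2*b² (Z(b) = b*(2*b) = 2*b²)
c = 36 (c = (11 - 9)*(2*3²) = 2*(2*9) = 2*18 = 36)
(1/299 + 1/(485 + 110))*(c + 63) = (1/299 + 1/(485 + 110))*(36 + 63) = (1/299 + 1/595)*99 = (894/177905)*99 = 88506/177905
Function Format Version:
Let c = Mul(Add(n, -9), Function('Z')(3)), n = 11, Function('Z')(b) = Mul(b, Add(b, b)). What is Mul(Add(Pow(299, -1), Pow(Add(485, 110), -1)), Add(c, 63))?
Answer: Rational(88506, 177905) ≈ 0.49749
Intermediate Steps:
Function('Z')(b) = Mul(2, Pow(b, 2)) (Function('Z')(b) = Mul(b, Mul(2, b)) = Mul(2, Pow(b, 2)))
c = 36 (c = Mul(Add(11, -9), Mul(2, Pow(3, 2))) = Mul(2, Mul(2, 9)) = Mul(2, 18) = 36)
Mul(Add(Pow(299, -1), Pow(Add(485, 110), -1)), Add(c, 63)) = Mul(Add(Pow(299, -1), Pow(Add(485, 110), -1)), Add(36, 63)) = Mul(Add(Rational(1, 299), Pow(595, -1)), 99) = Mul(Add(Rational(1, 299), Rational(1, 595)), 99) = Mul(Rational(894, 177905), 99) = Rational(88506, 177905)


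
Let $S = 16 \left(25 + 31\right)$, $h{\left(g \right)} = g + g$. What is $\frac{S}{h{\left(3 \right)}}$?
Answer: $\frac{448}{3} \approx 149.33$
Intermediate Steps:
$h{\left(g \right)} = 2 g$
$S = 896$ ($S = 16 \cdot 56 = 896$)
$\frac{S}{h{\left(3 \right)}} = \frac{896}{2 \cdot 3} = \frac{896}{6} = 896 \cdot \frac{1}{6} = \frac{448}{3}$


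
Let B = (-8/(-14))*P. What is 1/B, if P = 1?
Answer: 7/4 ≈ 1.7500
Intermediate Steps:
B = 4/7 (B = -8/(-14)*1 = -8*(-1/14)*1 = (4/7)*1 = 4/7 ≈ 0.57143)
1/B = 1/(4/7) = 7/4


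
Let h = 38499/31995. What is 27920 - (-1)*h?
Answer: 297779633/10665 ≈ 27921.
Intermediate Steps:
h = 12833/10665 (h = 38499*(1/31995) = 12833/10665 ≈ 1.2033)
27920 - (-1)*h = 27920 - (-1)*12833/10665 = 27920 - 1*(-12833/10665) = 27920 + 12833/10665 = 297779633/10665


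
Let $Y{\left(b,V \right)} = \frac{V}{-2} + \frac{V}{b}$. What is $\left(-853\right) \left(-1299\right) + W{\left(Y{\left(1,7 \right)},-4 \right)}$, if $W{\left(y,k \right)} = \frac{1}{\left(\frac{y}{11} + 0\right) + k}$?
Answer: $\frac{89751785}{81} \approx 1.108 \cdot 10^{6}$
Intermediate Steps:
$Y{\left(b,V \right)} = - \frac{V}{2} + \frac{V}{b}$ ($Y{\left(b,V \right)} = V \left(- \frac{1}{2}\right) + \frac{V}{b} = - \frac{V}{2} + \frac{V}{b}$)
$W{\left(y,k \right)} = \frac{1}{k + \frac{y}{11}}$ ($W{\left(y,k \right)} = \frac{1}{\left(y \frac{1}{11} + 0\right) + k} = \frac{1}{\left(\frac{y}{11} + 0\right) + k} = \frac{1}{\frac{y}{11} + k} = \frac{1}{k + \frac{y}{11}}$)
$\left(-853\right) \left(-1299\right) + W{\left(Y{\left(1,7 \right)},-4 \right)} = \left(-853\right) \left(-1299\right) + \frac{11}{\left(\left(- \frac{1}{2}\right) 7 + \frac{7}{1}\right) + 11 \left(-4\right)} = 1108047 + \frac{11}{\left(- \frac{7}{2} + 7 \cdot 1\right) - 44} = 1108047 + \frac{11}{\left(- \frac{7}{2} + 7\right) - 44} = 1108047 + \frac{11}{\frac{7}{2} - 44} = 1108047 + \frac{11}{- \frac{81}{2}} = 1108047 + 11 \left(- \frac{2}{81}\right) = 1108047 - \frac{22}{81} = \frac{89751785}{81}$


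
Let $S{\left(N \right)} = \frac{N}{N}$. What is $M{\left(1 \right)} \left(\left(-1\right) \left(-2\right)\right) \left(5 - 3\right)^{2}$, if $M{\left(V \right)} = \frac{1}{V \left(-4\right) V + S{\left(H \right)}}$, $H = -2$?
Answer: $- \frac{8}{3} \approx -2.6667$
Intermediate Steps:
$S{\left(N \right)} = 1$
$M{\left(V \right)} = \frac{1}{1 - 4 V^{2}}$ ($M{\left(V \right)} = \frac{1}{V \left(-4\right) V + 1} = \frac{1}{- 4 V V + 1} = \frac{1}{- 4 V^{2} + 1} = \frac{1}{1 - 4 V^{2}}$)
$M{\left(1 \right)} \left(\left(-1\right) \left(-2\right)\right) \left(5 - 3\right)^{2} = - \frac{1}{-1 + 4 \cdot 1^{2}} \left(\left(-1\right) \left(-2\right)\right) \left(5 - 3\right)^{2} = - \frac{1}{-1 + 4 \cdot 1} \cdot 2 \cdot 2^{2} = - \frac{1}{-1 + 4} \cdot 2 \cdot 4 = - \frac{1}{3} \cdot 2 \cdot 4 = \left(-1\right) \frac{1}{3} \cdot 2 \cdot 4 = \left(- \frac{1}{3}\right) 2 \cdot 4 = \left(- \frac{2}{3}\right) 4 = - \frac{8}{3}$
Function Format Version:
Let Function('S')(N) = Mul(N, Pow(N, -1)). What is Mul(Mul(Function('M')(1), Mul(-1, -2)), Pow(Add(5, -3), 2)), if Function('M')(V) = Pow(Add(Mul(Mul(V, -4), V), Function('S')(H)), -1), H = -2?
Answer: Rational(-8, 3) ≈ -2.6667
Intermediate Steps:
Function('S')(N) = 1
Function('M')(V) = Pow(Add(1, Mul(-4, Pow(V, 2))), -1) (Function('M')(V) = Pow(Add(Mul(Mul(V, -4), V), 1), -1) = Pow(Add(Mul(Mul(-4, V), V), 1), -1) = Pow(Add(Mul(-4, Pow(V, 2)), 1), -1) = Pow(Add(1, Mul(-4, Pow(V, 2))), -1))
Mul(Mul(Function('M')(1), Mul(-1, -2)), Pow(Add(5, -3), 2)) = Mul(Mul(Mul(-1, Pow(Add(-1, Mul(4, Pow(1, 2))), -1)), Mul(-1, -2)), Pow(Add(5, -3), 2)) = Mul(Mul(Mul(-1, Pow(Add(-1, Mul(4, 1)), -1)), 2), Pow(2, 2)) = Mul(Mul(Mul(-1, Pow(Add(-1, 4), -1)), 2), 4) = Mul(Mul(Mul(-1, Pow(3, -1)), 2), 4) = Mul(Mul(Mul(-1, Rational(1, 3)), 2), 4) = Mul(Mul(Rational(-1, 3), 2), 4) = Mul(Rational(-2, 3), 4) = Rational(-8, 3)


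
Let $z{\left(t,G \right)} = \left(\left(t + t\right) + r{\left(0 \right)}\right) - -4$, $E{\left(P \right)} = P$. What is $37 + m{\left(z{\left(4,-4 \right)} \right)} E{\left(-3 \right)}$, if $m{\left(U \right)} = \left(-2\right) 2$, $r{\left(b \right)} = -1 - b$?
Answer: $49$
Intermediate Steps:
$z{\left(t,G \right)} = 3 + 2 t$ ($z{\left(t,G \right)} = \left(\left(t + t\right) - 1\right) - -4 = \left(2 t + \left(-1 + 0\right)\right) + 4 = \left(2 t - 1\right) + 4 = \left(-1 + 2 t\right) + 4 = 3 + 2 t$)
$m{\left(U \right)} = -4$
$37 + m{\left(z{\left(4,-4 \right)} \right)} E{\left(-3 \right)} = 37 - -12 = 37 + 12 = 49$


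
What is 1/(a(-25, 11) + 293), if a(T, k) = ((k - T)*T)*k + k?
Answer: -1/9596 ≈ -0.00010421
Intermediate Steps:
a(T, k) = k + T*k*(k - T) (a(T, k) = (T*(k - T))*k + k = T*k*(k - T) + k = k + T*k*(k - T))
1/(a(-25, 11) + 293) = 1/(11*(1 - 1*(-25)**2 - 25*11) + 293) = 1/(11*(1 - 1*625 - 275) + 293) = 1/(11*(1 - 625 - 275) + 293) = 1/(11*(-899) + 293) = 1/(-9889 + 293) = 1/(-9596) = -1/9596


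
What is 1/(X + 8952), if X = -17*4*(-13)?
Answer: 1/9836 ≈ 0.00010167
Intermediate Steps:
X = 884 (X = -68*(-13) = 884)
1/(X + 8952) = 1/(884 + 8952) = 1/9836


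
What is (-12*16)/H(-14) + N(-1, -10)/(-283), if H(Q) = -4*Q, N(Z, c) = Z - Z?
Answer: -24/7 ≈ -3.4286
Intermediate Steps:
N(Z, c) = 0
(-12*16)/H(-14) + N(-1, -10)/(-283) = (-12*16)/((-4*(-14))) + 0/(-283) = -192/56 + 0*(-1/283) = -192*1/56 + 0 = -24/7 + 0 = -24/7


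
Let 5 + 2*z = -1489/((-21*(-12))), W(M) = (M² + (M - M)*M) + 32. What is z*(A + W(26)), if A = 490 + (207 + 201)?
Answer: -2207447/252 ≈ -8759.7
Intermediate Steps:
W(M) = 32 + M² (W(M) = (M² + 0*M) + 32 = (M² + 0) + 32 = M² + 32 = 32 + M²)
A = 898 (A = 490 + 408 = 898)
z = -2749/504 (z = -5/2 + (-1489/((-21*(-12))))/2 = -5/2 + (-1489/252)/2 = -5/2 + (-1489*1/252)/2 = -5/2 + (½)*(-1489/252) = -5/2 - 1489/504 = -2749/504 ≈ -5.4544)
z*(A + W(26)) = -2749*(898 + (32 + 26²))/504 = -2749*(898 + (32 + 676))/504 = -2749*(898 + 708)/504 = -2749/504*1606 = -2207447/252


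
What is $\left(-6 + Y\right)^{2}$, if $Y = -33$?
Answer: $1521$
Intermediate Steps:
$\left(-6 + Y\right)^{2} = \left(-6 - 33\right)^{2} = \left(-39\right)^{2} = 1521$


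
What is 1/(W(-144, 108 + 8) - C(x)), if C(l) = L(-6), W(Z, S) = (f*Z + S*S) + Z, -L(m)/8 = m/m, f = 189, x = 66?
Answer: -1/13896 ≈ -7.1963e-5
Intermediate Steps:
L(m) = -8 (L(m) = -8*m/m = -8*1 = -8)
W(Z, S) = S² + 190*Z (W(Z, S) = (189*Z + S*S) + Z = (189*Z + S²) + Z = (S² + 189*Z) + Z = S² + 190*Z)
C(l) = -8
1/(W(-144, 108 + 8) - C(x)) = 1/(((108 + 8)² + 190*(-144)) - 1*(-8)) = 1/((116² - 27360) + 8) = 1/((13456 - 27360) + 8) = 1/(-13904 + 8) = 1/(-13896) = -1/13896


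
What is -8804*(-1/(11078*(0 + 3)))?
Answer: 4402/16617 ≈ 0.26491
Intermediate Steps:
-8804*(-1/(11078*(0 + 3))) = -8804/((-16617*2)) = -8804/((-5539*6)) = -8804/(-33234) = -8804*(-1/33234) = 4402/16617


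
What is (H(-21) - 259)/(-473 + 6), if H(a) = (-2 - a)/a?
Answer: 5458/9807 ≈ 0.55654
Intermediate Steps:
H(a) = (-2 - a)/a
(H(-21) - 259)/(-473 + 6) = ((-2 - 1*(-21))/(-21) - 259)/(-473 + 6) = (-(-2 + 21)/21 - 259)/(-467) = (-1/21*19 - 259)*(-1/467) = (-19/21 - 259)*(-1/467) = -5458/21*(-1/467) = 5458/9807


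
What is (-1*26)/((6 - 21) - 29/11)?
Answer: 143/97 ≈ 1.4742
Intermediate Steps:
(-1*26)/((6 - 21) - 29/11) = -26/(-15 - 29*1/11) = -26/(-15 - 29/11) = -26/(-194/11) = -26*(-11/194) = 143/97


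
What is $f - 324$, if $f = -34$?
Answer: $-358$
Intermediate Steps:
$f - 324 = -34 - 324 = -358$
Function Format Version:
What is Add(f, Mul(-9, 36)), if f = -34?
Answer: -358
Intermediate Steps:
Add(f, Mul(-9, 36)) = Add(-34, Mul(-9, 36)) = Add(-34, -324) = -358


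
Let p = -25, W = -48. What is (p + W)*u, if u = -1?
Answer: 73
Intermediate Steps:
(p + W)*u = (-25 - 48)*(-1) = -73*(-1) = 73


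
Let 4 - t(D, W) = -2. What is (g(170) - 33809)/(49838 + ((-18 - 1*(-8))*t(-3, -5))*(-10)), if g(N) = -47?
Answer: -16928/25219 ≈ -0.67124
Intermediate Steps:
t(D, W) = 6 (t(D, W) = 4 - 1*(-2) = 4 + 2 = 6)
(g(170) - 33809)/(49838 + ((-18 - 1*(-8))*t(-3, -5))*(-10)) = (-47 - 33809)/(49838 + ((-18 - 1*(-8))*6)*(-10)) = -33856/(49838 + ((-18 + 8)*6)*(-10)) = -33856/(49838 - 10*6*(-10)) = -33856/(49838 - 60*(-10)) = -33856/(49838 + 600) = -33856/50438 = -33856*1/50438 = -16928/25219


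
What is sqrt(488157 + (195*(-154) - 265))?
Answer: sqrt(457862) ≈ 676.66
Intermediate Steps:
sqrt(488157 + (195*(-154) - 265)) = sqrt(488157 + (-30030 - 265)) = sqrt(488157 - 30295) = sqrt(457862)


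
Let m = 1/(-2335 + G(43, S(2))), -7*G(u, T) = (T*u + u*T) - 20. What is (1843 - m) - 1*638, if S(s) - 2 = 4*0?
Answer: 19878892/16497 ≈ 1205.0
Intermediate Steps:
S(s) = 2 (S(s) = 2 + 4*0 = 2 + 0 = 2)
G(u, T) = 20/7 - 2*T*u/7 (G(u, T) = -((T*u + u*T) - 20)/7 = -((T*u + T*u) - 20)/7 = -(2*T*u - 20)/7 = -(-20 + 2*T*u)/7 = 20/7 - 2*T*u/7)
m = -7/16497 (m = 1/(-2335 + (20/7 - 2/7*2*43)) = 1/(-2335 + (20/7 - 172/7)) = 1/(-2335 - 152/7) = 1/(-16497/7) = -7/16497 ≈ -0.00042432)
(1843 - m) - 1*638 = (1843 - 1*(-7/16497)) - 1*638 = (1843 + 7/16497) - 638 = 30403978/16497 - 638 = 19878892/16497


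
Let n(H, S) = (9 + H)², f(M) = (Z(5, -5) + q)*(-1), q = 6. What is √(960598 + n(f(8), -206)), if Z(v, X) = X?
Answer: √960662 ≈ 980.13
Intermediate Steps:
f(M) = -1 (f(M) = (-5 + 6)*(-1) = 1*(-1) = -1)
√(960598 + n(f(8), -206)) = √(960598 + (9 - 1)²) = √(960598 + 8²) = √(960598 + 64) = √960662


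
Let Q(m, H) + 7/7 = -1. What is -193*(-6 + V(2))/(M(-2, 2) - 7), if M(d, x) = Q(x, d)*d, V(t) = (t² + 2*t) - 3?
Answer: -193/3 ≈ -64.333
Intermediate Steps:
Q(m, H) = -2 (Q(m, H) = -1 - 1 = -2)
V(t) = -3 + t² + 2*t
M(d, x) = -2*d
-193*(-6 + V(2))/(M(-2, 2) - 7) = -193*(-6 + (-3 + 2² + 2*2))/(-2*(-2) - 7) = -193*(-6 + (-3 + 4 + 4))/(4 - 7) = -193*(-6 + 5)/(-3) = -(-193)*(-1)/3 = -193*⅓ = -193/3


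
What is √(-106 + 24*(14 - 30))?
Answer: 7*I*√10 ≈ 22.136*I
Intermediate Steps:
√(-106 + 24*(14 - 30)) = √(-106 + 24*(-16)) = √(-106 - 384) = √(-490) = 7*I*√10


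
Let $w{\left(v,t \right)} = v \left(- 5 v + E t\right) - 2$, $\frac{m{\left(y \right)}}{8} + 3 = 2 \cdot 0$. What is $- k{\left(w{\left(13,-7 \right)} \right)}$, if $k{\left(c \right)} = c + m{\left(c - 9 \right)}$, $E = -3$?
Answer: $598$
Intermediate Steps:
$m{\left(y \right)} = -24$ ($m{\left(y \right)} = -24 + 8 \cdot 2 \cdot 0 = -24 + 8 \cdot 0 = -24 + 0 = -24$)
$w{\left(v,t \right)} = -2 + v \left(- 5 v - 3 t\right)$ ($w{\left(v,t \right)} = v \left(- 5 v - 3 t\right) - 2 = -2 + v \left(- 5 v - 3 t\right)$)
$k{\left(c \right)} = -24 + c$ ($k{\left(c \right)} = c - 24 = -24 + c$)
$- k{\left(w{\left(13,-7 \right)} \right)} = - (-24 - \left(2 - 273 + 845\right)) = - (-24 - 574) = \left(-1\right) \left(-598\right) = 598$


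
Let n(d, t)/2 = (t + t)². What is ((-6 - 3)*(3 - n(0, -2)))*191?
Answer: 49851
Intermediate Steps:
n(d, t) = 8*t² (n(d, t) = 2*(t + t)² = 2*(2*t)² = 2*(4*t²) = 8*t²)
((-6 - 3)*(3 - n(0, -2)))*191 = ((-6 - 3)*(3 - 8*(-2)²))*191 = -9*(3 - 8*4)*191 = -9*(3 - 1*32)*191 = -9*(3 - 32)*191 = -9*(-29)*191 = 261*191 = 49851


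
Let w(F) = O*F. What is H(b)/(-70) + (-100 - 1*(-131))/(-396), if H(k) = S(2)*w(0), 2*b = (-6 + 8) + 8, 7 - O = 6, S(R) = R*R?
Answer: -31/396 ≈ -0.078283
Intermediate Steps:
S(R) = R²
O = 1 (O = 7 - 1*6 = 7 - 6 = 1)
w(F) = F (w(F) = 1*F = F)
b = 5 (b = ((-6 + 8) + 8)/2 = (2 + 8)/2 = (½)*10 = 5)
H(k) = 0 (H(k) = 2²*0 = 4*0 = 0)
H(b)/(-70) + (-100 - 1*(-131))/(-396) = 0/(-70) + (-100 - 1*(-131))/(-396) = 0*(-1/70) + (-100 + 131)*(-1/396) = 0 + 31*(-1/396) = 0 - 31/396 = -31/396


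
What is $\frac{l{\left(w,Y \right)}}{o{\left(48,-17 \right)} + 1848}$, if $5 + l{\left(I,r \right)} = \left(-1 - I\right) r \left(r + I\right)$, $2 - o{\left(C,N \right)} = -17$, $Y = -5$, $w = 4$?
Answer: $- \frac{30}{1867} \approx -0.016069$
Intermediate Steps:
$o{\left(C,N \right)} = 19$ ($o{\left(C,N \right)} = 2 - -17 = 2 + 17 = 19$)
$l{\left(I,r \right)} = -5 + r \left(-1 - I\right) \left(I + r\right)$ ($l{\left(I,r \right)} = -5 + \left(-1 - I\right) r \left(r + I\right) = -5 + \left(-1 - I\right) r \left(I + r\right) = -5 + r \left(-1 - I\right) \left(I + r\right)$)
$\frac{l{\left(w,Y \right)}}{o{\left(48,-17 \right)} + 1848} = \frac{-5 - \left(-5\right)^{2} - 4 \left(-5\right) - 4 \left(-5\right)^{2} - - 5 \cdot 4^{2}}{19 + 1848} = \frac{-5 - 25 + 20 - 4 \cdot 25 - \left(-5\right) 16}{1867} = \frac{-5 - 25 + 20 - 100 + 80}{1867} = \frac{1}{1867} \left(-30\right) = - \frac{30}{1867}$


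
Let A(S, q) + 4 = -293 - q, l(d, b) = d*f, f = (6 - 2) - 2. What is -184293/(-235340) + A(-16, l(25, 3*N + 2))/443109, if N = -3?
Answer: 81580223957/104281272060 ≈ 0.78231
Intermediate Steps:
f = 2 (f = 4 - 2 = 2)
l(d, b) = 2*d (l(d, b) = d*2 = 2*d)
A(S, q) = -297 - q (A(S, q) = -4 + (-293 - q) = -297 - q)
-184293/(-235340) + A(-16, l(25, 3*N + 2))/443109 = -184293/(-235340) + (-297 - 2*25)/443109 = -184293*(-1/235340) + (-297 - 1*50)*(1/443109) = 184293/235340 + (-297 - 50)*(1/443109) = 184293/235340 - 347*1/443109 = 184293/235340 - 347/443109 = 81580223957/104281272060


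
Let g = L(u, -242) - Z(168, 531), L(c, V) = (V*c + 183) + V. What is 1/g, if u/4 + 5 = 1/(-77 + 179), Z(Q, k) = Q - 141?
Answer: 51/241970 ≈ 0.00021077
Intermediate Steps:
Z(Q, k) = -141 + Q
u = -1018/51 (u = -20 + 4/(-77 + 179) = -20 + 4/102 = -20 + 4*(1/102) = -20 + 2/51 = -1018/51 ≈ -19.961)
L(c, V) = 183 + V + V*c (L(c, V) = (183 + V*c) + V = 183 + V + V*c)
g = 241970/51 (g = (183 - 242 - 242*(-1018/51)) - (-141 + 168) = (183 - 242 + 246356/51) - 1*27 = 243347/51 - 27 = 241970/51 ≈ 4744.5)
1/g = 1/(241970/51) = 51/241970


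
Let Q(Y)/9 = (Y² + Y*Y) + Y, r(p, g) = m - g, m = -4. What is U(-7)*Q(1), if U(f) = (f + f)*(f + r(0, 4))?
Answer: 5670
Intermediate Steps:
r(p, g) = -4 - g
Q(Y) = 9*Y + 18*Y² (Q(Y) = 9*((Y² + Y*Y) + Y) = 9*((Y² + Y²) + Y) = 9*(2*Y² + Y) = 9*(Y + 2*Y²) = 9*Y + 18*Y²)
U(f) = 2*f*(-8 + f) (U(f) = (f + f)*(f + (-4 - 1*4)) = (2*f)*(f + (-4 - 4)) = (2*f)*(f - 8) = (2*f)*(-8 + f) = 2*f*(-8 + f))
U(-7)*Q(1) = (2*(-7)*(-8 - 7))*(9*1*(1 + 2*1)) = (2*(-7)*(-15))*(9*1*(1 + 2)) = 210*(9*1*3) = 210*27 = 5670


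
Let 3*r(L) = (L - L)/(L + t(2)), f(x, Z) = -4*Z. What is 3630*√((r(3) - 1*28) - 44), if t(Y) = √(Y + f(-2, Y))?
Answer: 21780*I*√2 ≈ 30802.0*I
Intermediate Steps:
t(Y) = √3*√(-Y) (t(Y) = √(Y - 4*Y) = √(-3*Y) = √3*√(-Y))
r(L) = 0 (r(L) = ((L - L)/(L + √3*√(-1*2)))/3 = (0/(L + √3*√(-2)))/3 = (0/(L + √3*(I*√2)))/3 = (0/(L + I*√6))/3 = (⅓)*0 = 0)
3630*√((r(3) - 1*28) - 44) = 3630*√((0 - 1*28) - 44) = 3630*√((0 - 28) - 44) = 3630*√(-28 - 44) = 3630*√(-72) = 3630*(6*I*√2) = 21780*I*√2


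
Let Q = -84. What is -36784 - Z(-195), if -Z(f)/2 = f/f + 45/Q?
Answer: -514963/14 ≈ -36783.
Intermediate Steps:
Z(f) = -13/14 (Z(f) = -2*(f/f + 45/(-84)) = -2*(1 + 45*(-1/84)) = -2*(1 - 15/28) = -2*13/28 = -13/14)
-36784 - Z(-195) = -36784 - 1*(-13/14) = -36784 + 13/14 = -514963/14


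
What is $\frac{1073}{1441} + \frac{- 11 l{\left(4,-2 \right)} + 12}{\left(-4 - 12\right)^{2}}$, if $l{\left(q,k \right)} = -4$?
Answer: $\frac{44423}{46112} \approx 0.96337$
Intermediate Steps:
$\frac{1073}{1441} + \frac{- 11 l{\left(4,-2 \right)} + 12}{\left(-4 - 12\right)^{2}} = \frac{1073}{1441} + \frac{\left(-11\right) \left(-4\right) + 12}{\left(-4 - 12\right)^{2}} = 1073 \cdot \frac{1}{1441} + \frac{44 + 12}{\left(-16\right)^{2}} = \frac{1073}{1441} + \frac{56}{256} = \frac{1073}{1441} + 56 \cdot \frac{1}{256} = \frac{1073}{1441} + \frac{7}{32} = \frac{44423}{46112}$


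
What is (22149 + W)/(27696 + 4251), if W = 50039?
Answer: 72188/31947 ≈ 2.2596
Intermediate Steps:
(22149 + W)/(27696 + 4251) = (22149 + 50039)/(27696 + 4251) = 72188/31947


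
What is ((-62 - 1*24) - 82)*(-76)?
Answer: 12768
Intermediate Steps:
((-62 - 1*24) - 82)*(-76) = ((-62 - 24) - 82)*(-76) = (-86 - 82)*(-76) = -168*(-76) = 12768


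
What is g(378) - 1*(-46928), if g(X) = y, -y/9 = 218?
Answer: 44966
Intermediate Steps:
y = -1962 (y = -9*218 = -1962)
g(X) = -1962
g(378) - 1*(-46928) = -1962 - 1*(-46928) = -1962 + 46928 = 44966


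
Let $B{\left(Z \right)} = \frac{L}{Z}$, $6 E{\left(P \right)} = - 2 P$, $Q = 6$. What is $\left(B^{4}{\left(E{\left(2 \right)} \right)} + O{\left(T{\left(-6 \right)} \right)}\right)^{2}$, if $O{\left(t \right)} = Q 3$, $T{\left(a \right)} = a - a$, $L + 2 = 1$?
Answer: $\frac{136161}{256} \approx 531.88$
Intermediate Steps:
$L = -1$ ($L = -2 + 1 = -1$)
$T{\left(a \right)} = 0$
$E{\left(P \right)} = - \frac{P}{3}$ ($E{\left(P \right)} = \frac{\left(-2\right) P}{6} = - \frac{P}{3}$)
$B{\left(Z \right)} = - \frac{1}{Z}$
$O{\left(t \right)} = 18$ ($O{\left(t \right)} = 6 \cdot 3 = 18$)
$\left(B^{4}{\left(E{\left(2 \right)} \right)} + O{\left(T{\left(-6 \right)} \right)}\right)^{2} = \left(\left(- \frac{1}{\left(- \frac{1}{3}\right) 2}\right)^{4} + 18\right)^{2} = \left(\left(- \frac{1}{- \frac{2}{3}}\right)^{4} + 18\right)^{2} = \left(\left(\left(-1\right) \left(- \frac{3}{2}\right)\right)^{4} + 18\right)^{2} = \left(\left(\frac{3}{2}\right)^{4} + 18\right)^{2} = \left(\frac{81}{16} + 18\right)^{2} = \left(\frac{369}{16}\right)^{2} = \frac{136161}{256}$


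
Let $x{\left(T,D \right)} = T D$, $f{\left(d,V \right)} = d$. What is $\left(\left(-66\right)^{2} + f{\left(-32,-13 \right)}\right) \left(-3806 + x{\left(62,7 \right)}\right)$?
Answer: $-14580528$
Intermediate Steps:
$x{\left(T,D \right)} = D T$
$\left(\left(-66\right)^{2} + f{\left(-32,-13 \right)}\right) \left(-3806 + x{\left(62,7 \right)}\right) = \left(\left(-66\right)^{2} - 32\right) \left(-3806 + 7 \cdot 62\right) = \left(4356 - 32\right) \left(-3806 + 434\right) = 4324 \left(-3372\right) = -14580528$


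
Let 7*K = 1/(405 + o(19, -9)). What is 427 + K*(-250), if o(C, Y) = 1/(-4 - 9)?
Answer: 7865423/18424 ≈ 426.91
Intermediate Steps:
o(C, Y) = -1/13 (o(C, Y) = 1/(-13) = -1/13)
K = 13/36848 (K = 1/(7*(405 - 1/13)) = 1/(7*(5264/13)) = (1/7)*(13/5264) = 13/36848 ≈ 0.00035280)
427 + K*(-250) = 427 + (13/36848)*(-250) = 427 - 1625/18424 = 7865423/18424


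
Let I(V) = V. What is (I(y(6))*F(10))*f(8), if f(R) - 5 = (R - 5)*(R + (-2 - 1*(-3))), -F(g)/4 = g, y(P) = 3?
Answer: -3840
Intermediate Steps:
F(g) = -4*g
f(R) = 5 + (1 + R)*(-5 + R) (f(R) = 5 + (R - 5)*(R + (-2 - 1*(-3))) = 5 + (-5 + R)*(R + (-2 + 3)) = 5 + (-5 + R)*(R + 1) = 5 + (-5 + R)*(1 + R) = 5 + (1 + R)*(-5 + R))
(I(y(6))*F(10))*f(8) = (3*(-4*10))*(8*(-4 + 8)) = (3*(-40))*(8*4) = -120*32 = -3840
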